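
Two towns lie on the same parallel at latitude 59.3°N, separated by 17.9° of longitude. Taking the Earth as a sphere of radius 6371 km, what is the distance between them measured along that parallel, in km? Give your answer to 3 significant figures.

Arc length along a parallel = R cos φ · Δλ (with Δλ in radians).
= 6371 × cos 59.3° × (17.9° × π/180) = 6371 × 0.5105 × 0.3124 ≈ 1020 km.

1020 km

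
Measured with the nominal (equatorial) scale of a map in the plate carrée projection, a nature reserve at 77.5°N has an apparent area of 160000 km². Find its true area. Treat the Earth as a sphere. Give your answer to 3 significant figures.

In the plate carrée (x = Rλ, y = Rφ), meridians are true-scale (h = 1) and parallels are stretched by k = sec φ.
Areal scale = h·k = 1 × sec φ; at 77.5°, h = 1.000, k = 4.620, so h·k = 4.620.
True area = apparent / (areal scale) = 160000 / 4.620 ≈ 34600 km².

34600 km²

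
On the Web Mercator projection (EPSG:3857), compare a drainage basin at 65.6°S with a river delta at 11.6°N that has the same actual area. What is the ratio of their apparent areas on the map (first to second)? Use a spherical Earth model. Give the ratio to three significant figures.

5.62

Mercator is conformal with k = sec φ, so areal scale = k² = sec²φ.
At 65.6°: sec²(65.6°) = 1/0.4131² = 5.860.
At 11.6°: sec²(11.6°) = 1/0.9796² = 1.042.
Ratio = 5.860/1.042 = cos²(11.6°)/cos²(65.6°) ≈ 5.62.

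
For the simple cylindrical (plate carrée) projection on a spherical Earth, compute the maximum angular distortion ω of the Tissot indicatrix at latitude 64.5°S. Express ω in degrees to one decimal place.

46.9°

In the plate carrée (x = Rλ, y = Rφ), meridians are true-scale (h = 1) and parallels are stretched by k = sec φ.
At 64.5°: h = 1.000, k = 2.323; principal scales a = 2.323, b = 1.000.
sin(ω/2) = (a − b)/(a + b) = 1.323/3.323 = 0.3981, so ω = 2 arcsin(0.3981) ≈ 46.9°.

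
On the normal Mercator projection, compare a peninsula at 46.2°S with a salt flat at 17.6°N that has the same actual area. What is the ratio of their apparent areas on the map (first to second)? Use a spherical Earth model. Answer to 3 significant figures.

1.90

On Mercator, area is exaggerated by sec²φ = 1/cos²φ.
At 46.2°: sec²(46.2°) = 1/0.6921² = 2.087.
At 17.6°: sec²(17.6°) = 1/0.9532² = 1.101.
Ratio = 2.087/1.101 = cos²(17.6°)/cos²(46.2°) ≈ 1.90.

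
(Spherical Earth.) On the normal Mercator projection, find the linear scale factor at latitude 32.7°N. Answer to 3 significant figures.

1.19

Mercator is conformal, so the point scale is isotropic: h = k = sec φ = 1/cos φ.
k = 1/cos 32.7° = 1/0.8415 = 1.188.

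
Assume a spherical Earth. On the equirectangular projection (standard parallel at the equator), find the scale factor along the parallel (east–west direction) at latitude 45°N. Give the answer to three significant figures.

1.41

For the equirectangular projection with φ₀ = 0 (plate carrée), h = 1 along meridians and k = sec φ along parallels.
k = 1/cos 45° = 1/0.7071 = 1.414.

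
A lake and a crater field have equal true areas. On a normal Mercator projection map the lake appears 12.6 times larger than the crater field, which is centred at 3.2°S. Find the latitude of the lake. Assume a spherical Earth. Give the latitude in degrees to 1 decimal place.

73.7°

Mercator areal scale is sec²φ, so apparent-area ratio = sec²φ₁ / sec²φ₂ = cos²φ₂ / cos²φ₁.
cos²φ₂ / cos²φ₁ = 12.6  ⇒  cos φ₁ = cos 3.2° / √12.6 = 0.9984/3.550 = 0.2813.
φ₁ = arccos(0.2813) ≈ 73.7°.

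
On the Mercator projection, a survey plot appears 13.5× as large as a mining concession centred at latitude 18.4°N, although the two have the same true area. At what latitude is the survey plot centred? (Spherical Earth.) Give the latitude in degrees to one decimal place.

On Mercator, (apparent₁)/(apparent₂) = sec²φ₁ / sec²φ₂ when true areas are equal.
cos²φ₂ / cos²φ₁ = 13.5  ⇒  cos φ₁ = cos 18.4° / √13.5 = 0.9489/3.674 = 0.2583.
φ₁ = arccos(0.2583) ≈ 75.0°.

75.0°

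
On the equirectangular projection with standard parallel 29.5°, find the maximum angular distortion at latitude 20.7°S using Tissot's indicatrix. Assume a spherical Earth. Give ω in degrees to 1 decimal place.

In the equirectangular projection with standard parallel φ₀ = 29.5° (x = Rλ cos φ₀, y = Rφ), meridians are true-scale (h = 1) and the parallel scale is k = cos φ₀ / cos φ.
At 20.7°: h = 1.000, k = 0.9304; principal scales a = 1.000, b = 0.9304.
sin(ω/2) = (a − b)/(a + b) = 0.06958/1.930 = 0.03604, so ω = 2 arcsin(0.03604) ≈ 4.1°.

4.1°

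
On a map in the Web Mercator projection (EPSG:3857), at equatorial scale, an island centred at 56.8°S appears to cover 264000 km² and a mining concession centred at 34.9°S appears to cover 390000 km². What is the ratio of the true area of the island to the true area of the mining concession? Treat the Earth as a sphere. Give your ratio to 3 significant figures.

Since Mercator area scale is 1/cos²φ, the true area equals the apparent area multiplied by cos²φ.
True area of island: 264000 × cos²(56.8°) = 264000 × 0.2998 = 79150 km².
True area of mining concession: 390000 × cos²(34.9°) = 390000 × 0.6726 = 262300 km².
Ratio = 79150 / 262300 ≈ 0.302.

0.302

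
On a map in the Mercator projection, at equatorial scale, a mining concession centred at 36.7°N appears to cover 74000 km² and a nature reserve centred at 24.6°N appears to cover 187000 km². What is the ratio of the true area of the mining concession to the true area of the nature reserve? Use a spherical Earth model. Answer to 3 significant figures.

Since Mercator area scale is 1/cos²φ, the true area equals the apparent area multiplied by cos²φ.
True area of mining concession: 74000 × cos²(36.7°) = 74000 × 0.6428 = 47570 km².
True area of nature reserve: 187000 × cos²(24.6°) = 187000 × 0.8267 = 154600 km².
Ratio = 47570 / 154600 ≈ 0.308.

0.308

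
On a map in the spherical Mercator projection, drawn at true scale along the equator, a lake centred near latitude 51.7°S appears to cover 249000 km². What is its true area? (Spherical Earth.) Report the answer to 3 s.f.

For Mercator, h = k = sec φ (a conformal cylindrical projection has a single point scale, 1/cos φ).
Areal scale = k² = sec²φ = 1/cos²(51.7°) = 1/0.6198² = 2.603.
True area = apparent / (areal scale) = 249000 / 2.603 ≈ 95600 km².

95600 km²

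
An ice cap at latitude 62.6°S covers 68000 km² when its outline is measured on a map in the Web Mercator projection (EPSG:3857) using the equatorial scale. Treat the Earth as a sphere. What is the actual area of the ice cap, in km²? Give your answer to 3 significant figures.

14400 km²

Mercator is conformal, so the point scale is isotropic: h = k = sec φ = 1/cos φ.
Areal scale = k² = sec²φ = 1/cos²(62.6°) = 1/0.4602² = 4.722.
True area = apparent / (areal scale) = 68000 / 4.722 ≈ 14400 km².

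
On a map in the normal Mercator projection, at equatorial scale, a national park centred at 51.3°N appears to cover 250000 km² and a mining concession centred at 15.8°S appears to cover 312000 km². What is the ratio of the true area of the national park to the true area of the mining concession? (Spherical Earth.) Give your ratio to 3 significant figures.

0.338

Mercator's areal exaggeration is sec²φ; hence true area = (apparent area) · cos²φ.
True area of national park: 250000 × cos²(51.3°) = 250000 × 0.3909 = 97730 km².
True area of mining concession: 312000 × cos²(15.8°) = 312000 × 0.9259 = 288900 km².
Ratio = 97730 / 288900 ≈ 0.338.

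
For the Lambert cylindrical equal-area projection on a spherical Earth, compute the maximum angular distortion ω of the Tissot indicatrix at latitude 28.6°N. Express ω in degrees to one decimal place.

14.9°

The Lambert cylindrical equal-area projection is the cylindrical equal-area projection with its standard parallel at the equator (φ₀ = 0). A cylindrical equal-area projection with standard parallel φ₀ has meridian scale h = cos φ / cos φ₀ and parallel scale k = cos φ₀ / cos φ (so areas are preserved, h·k = 1).
At 28.6°: h = 0.8780, k = 1.139; principal scales a = 1.139, b = 0.8780.
sin(ω/2) = (a − b)/(a + b) = 0.2610/2.017 = 0.1294, so ω = 2 arcsin(0.1294) ≈ 14.9°.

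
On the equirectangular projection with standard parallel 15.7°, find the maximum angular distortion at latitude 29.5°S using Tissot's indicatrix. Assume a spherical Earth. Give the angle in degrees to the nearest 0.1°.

5.8°

In the equirectangular projection with standard parallel φ₀ = 15.7° (x = Rλ cos φ₀, y = Rφ), meridians are true-scale (h = 1) and the parallel scale is k = cos φ₀ / cos φ.
At 29.5°: h = 1.000, k = 1.106; principal scales a = 1.106, b = 1.000.
sin(ω/2) = (a − b)/(a + b) = 0.1061/2.106 = 0.05037, so ω = 2 arcsin(0.05037) ≈ 5.8°.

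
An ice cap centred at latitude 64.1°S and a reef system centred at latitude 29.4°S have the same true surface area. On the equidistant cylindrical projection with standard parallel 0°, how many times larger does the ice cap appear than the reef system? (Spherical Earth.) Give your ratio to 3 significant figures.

1.99

Plate carrée maps x = Rλ, y = Rφ. The meridian scale is h = 1 and the parallel scale is k = 1/cos φ = sec φ.
Areal scale at 64.1°: h·k = 1.000 × 2.289 = 2.289.
Areal scale at 29.4°: h·k = 1.000 × 1.148 = 1.148.
Ratio = 2.289/1.148 ≈ 1.99.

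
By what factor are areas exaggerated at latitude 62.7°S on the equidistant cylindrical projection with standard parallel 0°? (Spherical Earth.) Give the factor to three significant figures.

For the equirectangular projection with φ₀ = 0 (plate carrée), h = 1 along meridians and k = sec φ along parallels.
Areal scale = h·k = 1 × sec φ; at 62.7°, h = 1.000, k = 2.180, so h·k = 2.180.

2.18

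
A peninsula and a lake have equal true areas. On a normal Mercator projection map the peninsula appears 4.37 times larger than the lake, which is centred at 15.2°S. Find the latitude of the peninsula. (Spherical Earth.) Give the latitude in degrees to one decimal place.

Mercator areal scale is sec²φ, so apparent-area ratio = sec²φ₁ / sec²φ₂ = cos²φ₂ / cos²φ₁.
cos²φ₂ / cos²φ₁ = 4.37  ⇒  cos φ₁ = cos 15.2° / √4.37 = 0.9650/2.090 = 0.4616.
φ₁ = arccos(0.4616) ≈ 62.5°.

62.5°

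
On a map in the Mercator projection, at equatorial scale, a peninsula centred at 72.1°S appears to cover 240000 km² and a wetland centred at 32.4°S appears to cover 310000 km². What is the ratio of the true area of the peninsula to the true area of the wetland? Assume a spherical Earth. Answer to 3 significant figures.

0.103

On Mercator the areal scale is sec²φ, so true area = apparent × cos²φ.
True area of peninsula: 240000 × cos²(72.1°) = 240000 × 0.09447 = 22670 km².
True area of wetland: 310000 × cos²(32.4°) = 310000 × 0.7129 = 221000 km².
Ratio = 22670 / 221000 ≈ 0.103.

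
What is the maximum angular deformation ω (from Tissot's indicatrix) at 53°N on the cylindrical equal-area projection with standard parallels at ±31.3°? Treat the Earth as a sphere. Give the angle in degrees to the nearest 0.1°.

39.4°

A cylindrical equal-area projection with standard parallel φ₀ has meridian scale h = cos φ / cos φ₀ and parallel scale k = cos φ₀ / cos φ (so areas are preserved, h·k = 1).
At 53°: h = 0.7043, k = 1.420; principal scales a = 1.420, b = 0.7043.
sin(ω/2) = (a − b)/(a + b) = 0.7155/2.124 = 0.3368, so ω = 2 arcsin(0.3368) ≈ 39.4°.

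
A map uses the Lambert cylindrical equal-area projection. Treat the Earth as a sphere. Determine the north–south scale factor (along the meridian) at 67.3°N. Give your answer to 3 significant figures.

The Lambert cylindrical equal-area projection is the cylindrical equal-area projection with its standard parallel at the equator (φ₀ = 0). A cylindrical equal-area projection with standard parallel φ₀ has meridian scale h = cos φ / cos φ₀ and parallel scale k = cos φ₀ / cos φ (so areas are preserved, h·k = 1).
h = cos 67.3° / cos 0° = 0.3859/1.000 = 0.3859.

0.386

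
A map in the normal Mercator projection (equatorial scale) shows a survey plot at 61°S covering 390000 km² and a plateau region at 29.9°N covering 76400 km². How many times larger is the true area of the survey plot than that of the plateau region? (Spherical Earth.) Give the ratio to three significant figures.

Mercator's areal exaggeration is sec²φ; hence true area = (apparent area) · cos²φ.
True area of survey plot: 390000 × cos²(61°) = 390000 × 0.2350 = 91670 km².
True area of plateau region: 76400 × cos²(29.9°) = 76400 × 0.7515 = 57420 km².
Ratio = 91670 / 57420 ≈ 1.60.

1.60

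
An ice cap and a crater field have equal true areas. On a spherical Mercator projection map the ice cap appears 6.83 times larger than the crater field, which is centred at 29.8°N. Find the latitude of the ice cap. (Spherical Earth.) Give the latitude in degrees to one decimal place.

For equal true areas on Mercator, apparent areas scale as sec²φ, so the ratio is cos²φ₂ / cos²φ₁.
cos²φ₂ / cos²φ₁ = 6.83  ⇒  cos φ₁ = cos 29.8° / √6.83 = 0.8678/2.613 = 0.3320.
φ₁ = arccos(0.3320) ≈ 70.6°.

70.6°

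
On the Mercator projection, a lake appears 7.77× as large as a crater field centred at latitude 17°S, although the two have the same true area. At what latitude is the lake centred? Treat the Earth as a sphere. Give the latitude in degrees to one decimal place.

69.9°

On Mercator, (apparent₁)/(apparent₂) = sec²φ₁ / sec²φ₂ when true areas are equal.
cos²φ₂ / cos²φ₁ = 7.77  ⇒  cos φ₁ = cos 17° / √7.77 = 0.9563/2.787 = 0.3431.
φ₁ = arccos(0.3431) ≈ 69.9°.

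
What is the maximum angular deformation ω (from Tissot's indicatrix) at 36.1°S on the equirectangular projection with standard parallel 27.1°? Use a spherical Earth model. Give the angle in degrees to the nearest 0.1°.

5.6°

In the equirectangular projection with standard parallel φ₀ = 27.1° (x = Rλ cos φ₀, y = Rφ), meridians are true-scale (h = 1) and the parallel scale is k = cos φ₀ / cos φ.
At 36.1°: h = 1.000, k = 1.102; principal scales a = 1.102, b = 1.000.
sin(ω/2) = (a − b)/(a + b) = 0.1018/2.102 = 0.04842, so ω = 2 arcsin(0.04842) ≈ 5.6°.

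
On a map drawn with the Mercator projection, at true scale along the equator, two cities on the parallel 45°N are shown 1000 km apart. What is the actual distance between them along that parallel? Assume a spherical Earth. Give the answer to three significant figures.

For Mercator, h = k = sec φ (a conformal cylindrical projection has a single point scale, 1/cos φ).
Along the parallel at 45°, map distances are exaggerated by k = sec 45° = 1.414.
True distance = 1000 / 1.414 = 1000 × cos 45° ≈ 707 km.

707 km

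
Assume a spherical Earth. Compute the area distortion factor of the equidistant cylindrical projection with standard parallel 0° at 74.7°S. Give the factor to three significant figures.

3.79

Plate carrée maps x = Rλ, y = Rφ. The meridian scale is h = 1 and the parallel scale is k = 1/cos φ = sec φ.
Areal scale = h·k = 1 × sec φ; at 74.7°, h = 1.000, k = 3.790, so h·k = 3.790.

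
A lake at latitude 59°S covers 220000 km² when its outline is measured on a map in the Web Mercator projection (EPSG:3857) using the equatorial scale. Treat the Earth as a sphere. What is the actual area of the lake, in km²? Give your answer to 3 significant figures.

Mercator is conformal, so the point scale is isotropic: h = k = sec φ = 1/cos φ.
Areal scale = k² = sec²φ = 1/cos²(59°) = 1/0.5150² = 3.770.
True area = apparent / (areal scale) = 220000 / 3.770 ≈ 58400 km².

58400 km²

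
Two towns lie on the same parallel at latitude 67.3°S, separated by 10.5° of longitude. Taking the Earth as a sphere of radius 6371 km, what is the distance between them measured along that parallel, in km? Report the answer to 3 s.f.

451 km

Arc length along a parallel = R cos φ · Δλ (with Δλ in radians).
= 6371 × cos 67.3° × (10.5° × π/180) = 6371 × 0.3859 × 0.1833 ≈ 451 km.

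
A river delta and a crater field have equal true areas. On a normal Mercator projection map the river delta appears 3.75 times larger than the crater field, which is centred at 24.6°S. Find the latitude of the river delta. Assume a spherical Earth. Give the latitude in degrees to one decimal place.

62.0°

For equal true areas on Mercator, apparent areas scale as sec²φ, so the ratio is cos²φ₂ / cos²φ₁.
cos²φ₂ / cos²φ₁ = 3.75  ⇒  cos φ₁ = cos 24.6° / √3.75 = 0.9092/1.936 = 0.4695.
φ₁ = arccos(0.4695) ≈ 62.0°.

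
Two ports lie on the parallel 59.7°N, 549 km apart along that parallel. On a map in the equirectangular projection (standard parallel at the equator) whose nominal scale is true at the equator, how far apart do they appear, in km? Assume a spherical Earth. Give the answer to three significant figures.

1090 km

Plate carrée maps x = Rλ, y = Rφ. The meridian scale is h = 1 and the parallel scale is k = 1/cos φ = sec φ.
Along the parallel, k = sec 59.7° = 1/0.5045 = 1.982.
Map distance = 549 × 1.982 ≈ 1090 km.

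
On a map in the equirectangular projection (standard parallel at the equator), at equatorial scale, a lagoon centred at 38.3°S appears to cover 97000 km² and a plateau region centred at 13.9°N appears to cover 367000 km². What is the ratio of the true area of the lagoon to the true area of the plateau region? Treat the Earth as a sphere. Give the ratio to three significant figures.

Plate carrée has h = 1 and k = sec φ, giving areal scale sec φ; true area = (apparent area) · cos φ.
True area of lagoon: 97000 × cos(38.3°) = 97000 × 0.7848 = 76120 km².
True area of plateau region: 367000 × cos(13.9°) = 367000 × 0.9707 = 356300 km².
Ratio = 76120 / 356300 ≈ 0.214.

0.214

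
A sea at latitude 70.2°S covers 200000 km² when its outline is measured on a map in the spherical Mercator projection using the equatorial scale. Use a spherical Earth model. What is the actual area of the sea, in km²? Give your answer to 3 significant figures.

22900 km²

The Mercator projection is conformal; its linear scale factor is the same in every direction and equals sec φ = 1/cos φ.
Areal scale = k² = sec²φ = 1/cos²(70.2°) = 1/0.3387² = 8.715.
True area = apparent / (areal scale) = 200000 / 8.715 ≈ 22900 km².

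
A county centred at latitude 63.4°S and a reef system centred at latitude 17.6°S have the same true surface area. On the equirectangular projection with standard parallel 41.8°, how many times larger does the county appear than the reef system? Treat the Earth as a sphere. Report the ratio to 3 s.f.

2.13

With standard parallel φ₀ = 41.8°, the equirectangular projection gives x = Rλ cos φ₀, y = Rφ, so h = 1 and k = cos 41.8° / cos φ.
Areal scale at 63.4°: h·k = 1.000 × 1.665 = 1.665.
Areal scale at 17.6°: h·k = 1.000 × 0.7821 = 0.7821.
Ratio = 1.665/0.7821 ≈ 2.13.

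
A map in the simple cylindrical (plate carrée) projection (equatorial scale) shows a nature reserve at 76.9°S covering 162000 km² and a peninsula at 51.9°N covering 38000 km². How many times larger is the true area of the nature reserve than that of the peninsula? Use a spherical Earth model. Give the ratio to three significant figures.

Plate carrée has h = 1 and k = sec φ, giving areal scale sec φ; true area = (apparent area) · cos φ.
True area of nature reserve: 162000 × cos(76.9°) = 162000 × 0.2267 = 36720 km².
True area of peninsula: 38000 × cos(51.9°) = 38000 × 0.6170 = 23450 km².
Ratio = 36720 / 23450 ≈ 1.57.

1.57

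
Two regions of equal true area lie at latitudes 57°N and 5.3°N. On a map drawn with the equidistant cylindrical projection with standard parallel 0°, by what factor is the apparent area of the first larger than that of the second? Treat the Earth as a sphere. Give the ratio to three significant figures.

Plate carrée maps x = Rλ, y = Rφ. The meridian scale is h = 1 and the parallel scale is k = 1/cos φ = sec φ.
Areal scale at 57°: h·k = 1.000 × 1.836 = 1.836.
Areal scale at 5.3°: h·k = 1.000 × 1.004 = 1.004.
Ratio = 1.836/1.004 ≈ 1.83.

1.83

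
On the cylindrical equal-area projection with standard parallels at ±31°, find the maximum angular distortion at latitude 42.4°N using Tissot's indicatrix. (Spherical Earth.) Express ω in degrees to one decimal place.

17.0°

A cylindrical equal-area projection with standard parallel φ₀ has meridian scale h = cos φ / cos φ₀ and parallel scale k = cos φ₀ / cos φ (so areas are preserved, h·k = 1).
At 42.4°: h = 0.8615, k = 1.161; principal scales a = 1.161, b = 0.8615.
sin(ω/2) = (a − b)/(a + b) = 0.2993/2.022 = 0.1480, so ω = 2 arcsin(0.1480) ≈ 17.0°.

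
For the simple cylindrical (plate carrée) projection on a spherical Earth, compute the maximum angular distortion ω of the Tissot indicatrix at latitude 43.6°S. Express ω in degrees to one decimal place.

18.4°

For the equirectangular projection with φ₀ = 0 (plate carrée), h = 1 along meridians and k = sec φ along parallels.
At 43.6°: h = 1.000, k = 1.381; principal scales a = 1.381, b = 1.000.
sin(ω/2) = (a − b)/(a + b) = 0.3809/2.381 = 0.1600, so ω = 2 arcsin(0.1600) ≈ 18.4°.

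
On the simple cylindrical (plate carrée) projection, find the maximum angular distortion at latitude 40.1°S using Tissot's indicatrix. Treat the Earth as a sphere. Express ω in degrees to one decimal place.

In the plate carrée (x = Rλ, y = Rφ), meridians are true-scale (h = 1) and parallels are stretched by k = sec φ.
At 40.1°: h = 1.000, k = 1.307; principal scales a = 1.307, b = 1.000.
sin(ω/2) = (a − b)/(a + b) = 0.3073/2.307 = 0.1332, so ω = 2 arcsin(0.1332) ≈ 15.3°.

15.3°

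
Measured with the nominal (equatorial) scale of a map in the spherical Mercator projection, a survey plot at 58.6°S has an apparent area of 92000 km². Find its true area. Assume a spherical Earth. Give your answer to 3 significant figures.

The Mercator projection is conformal; its linear scale factor is the same in every direction and equals sec φ = 1/cos φ.
Areal scale = k² = sec²φ = 1/cos²(58.6°) = 1/0.5210² = 3.684.
True area = apparent / (areal scale) = 92000 / 3.684 ≈ 25000 km².

25000 km²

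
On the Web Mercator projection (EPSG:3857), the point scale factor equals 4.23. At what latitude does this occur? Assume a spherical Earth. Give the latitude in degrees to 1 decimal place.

76.3°

Mercator scale is k = sec φ = 1/cos φ.
1/cos φ = 4.23  ⇒  cos φ = 0.2364  ⇒  φ = arccos(0.2364) ≈ 76.3°.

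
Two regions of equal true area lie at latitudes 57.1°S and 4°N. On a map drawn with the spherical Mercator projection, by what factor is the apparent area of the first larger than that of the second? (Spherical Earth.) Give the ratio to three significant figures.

Mercator areal scale is sec²φ.
At 57.1°: sec²(57.1°) = 1/0.5432² = 3.389.
At 4°: sec²(4°) = 1/0.9976² = 1.005.
Ratio = 3.389/1.005 = cos²(4°)/cos²(57.1°) ≈ 3.37.

3.37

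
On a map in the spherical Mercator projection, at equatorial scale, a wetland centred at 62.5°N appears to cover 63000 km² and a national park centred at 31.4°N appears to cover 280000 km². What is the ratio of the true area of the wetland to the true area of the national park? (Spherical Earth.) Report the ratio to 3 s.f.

On Mercator the areal scale is sec²φ, so true area = apparent × cos²φ.
True area of wetland: 63000 × cos²(62.5°) = 63000 × 0.2132 = 13430 km².
True area of national park: 280000 × cos²(31.4°) = 280000 × 0.7285 = 204000 km².
Ratio = 13430 / 204000 ≈ 0.0658.

0.0658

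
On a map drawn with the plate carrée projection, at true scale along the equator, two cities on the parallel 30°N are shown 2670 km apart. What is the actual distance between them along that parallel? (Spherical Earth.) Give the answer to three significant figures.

2310 km

Plate carrée maps x = Rλ, y = Rφ. The meridian scale is h = 1 and the parallel scale is k = 1/cos φ = sec φ.
Along the parallel at 30°, map distances are exaggerated by k = sec 30° = 1.155.
True distance = 2670 / 1.155 = 2670 × cos 30° ≈ 2310 km.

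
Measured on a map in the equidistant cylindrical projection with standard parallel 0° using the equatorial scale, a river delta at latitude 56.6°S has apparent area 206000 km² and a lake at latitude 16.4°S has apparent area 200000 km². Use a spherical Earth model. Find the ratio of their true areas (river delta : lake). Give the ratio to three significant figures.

0.591

Plate carrée has h = 1 and k = sec φ, giving areal scale sec φ; true area = (apparent area) · cos φ.
True area of river delta: 206000 × cos(56.6°) = 206000 × 0.5505 = 113400 km².
True area of lake: 200000 × cos(16.4°) = 200000 × 0.9593 = 191900 km².
Ratio = 113400 / 191900 ≈ 0.591.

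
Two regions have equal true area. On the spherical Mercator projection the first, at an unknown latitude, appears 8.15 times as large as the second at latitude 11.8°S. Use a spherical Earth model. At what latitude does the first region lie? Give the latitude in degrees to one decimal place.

On Mercator, (apparent₁)/(apparent₂) = sec²φ₁ / sec²φ₂ when true areas are equal.
cos²φ₂ / cos²φ₁ = 8.15  ⇒  cos φ₁ = cos 11.8° / √8.15 = 0.9789/2.855 = 0.3429.
φ₁ = arccos(0.3429) ≈ 69.9°.

69.9°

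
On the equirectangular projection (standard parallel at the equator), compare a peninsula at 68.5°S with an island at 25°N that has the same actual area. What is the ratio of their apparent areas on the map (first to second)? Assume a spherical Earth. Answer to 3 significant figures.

In the plate carrée (x = Rλ, y = Rφ), meridians are true-scale (h = 1) and parallels are stretched by k = sec φ.
Areal scale at 68.5°: h·k = 1.000 × 2.729 = 2.729.
Areal scale at 25°: h·k = 1.000 × 1.103 = 1.103.
Ratio = 2.729/1.103 ≈ 2.47.

2.47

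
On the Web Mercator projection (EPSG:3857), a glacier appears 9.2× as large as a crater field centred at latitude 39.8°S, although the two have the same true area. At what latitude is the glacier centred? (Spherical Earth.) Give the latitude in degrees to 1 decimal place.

On Mercator, (apparent₁)/(apparent₂) = sec²φ₁ / sec²φ₂ when true areas are equal.
cos²φ₂ / cos²φ₁ = 9.2  ⇒  cos φ₁ = cos 39.8° / √9.2 = 0.7683/3.033 = 0.2533.
φ₁ = arccos(0.2533) ≈ 75.3°.

75.3°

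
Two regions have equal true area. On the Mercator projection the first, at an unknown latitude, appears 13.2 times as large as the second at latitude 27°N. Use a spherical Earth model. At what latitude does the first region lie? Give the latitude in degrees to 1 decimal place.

On Mercator, (apparent₁)/(apparent₂) = sec²φ₁ / sec²φ₂ when true areas are equal.
cos²φ₂ / cos²φ₁ = 13.2  ⇒  cos φ₁ = cos 27° / √13.2 = 0.8910/3.633 = 0.2452.
φ₁ = arccos(0.2452) ≈ 75.8°.

75.8°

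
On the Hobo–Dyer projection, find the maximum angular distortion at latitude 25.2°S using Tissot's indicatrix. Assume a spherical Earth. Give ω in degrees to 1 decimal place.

Hobo–Dyer is a cylindrical equal-area projection with standard parallels at ±37.5°. A cylindrical equal-area projection with standard parallel φ₀ has meridian scale h = cos φ / cos φ₀ and parallel scale k = cos φ₀ / cos φ (so areas are preserved, h·k = 1).
At 25.2°: h = 1.141, k = 0.8768; principal scales a = 1.141, b = 0.8768.
sin(ω/2) = (a − b)/(a + b) = 0.2637/2.017 = 0.1307, so ω = 2 arcsin(0.1307) ≈ 15.0°.

15.0°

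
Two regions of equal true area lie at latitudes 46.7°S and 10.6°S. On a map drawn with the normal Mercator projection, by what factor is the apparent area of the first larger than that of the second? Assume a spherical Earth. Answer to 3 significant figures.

Mercator areal scale is sec²φ.
At 46.7°: sec²(46.7°) = 1/0.6858² = 2.126.
At 10.6°: sec²(10.6°) = 1/0.9829² = 1.035.
Ratio = 2.126/1.035 = cos²(10.6°)/cos²(46.7°) ≈ 2.05.

2.05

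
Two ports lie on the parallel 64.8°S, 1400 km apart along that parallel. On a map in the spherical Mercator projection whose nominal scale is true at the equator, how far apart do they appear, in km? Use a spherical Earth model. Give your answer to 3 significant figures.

3290 km

The Mercator projection is conformal; its linear scale factor is the same in every direction and equals sec φ = 1/cos φ.
Along the parallel, k = sec 64.8° = 1/0.4258 = 2.349.
Map distance = 1400 × 2.349 ≈ 3290 km.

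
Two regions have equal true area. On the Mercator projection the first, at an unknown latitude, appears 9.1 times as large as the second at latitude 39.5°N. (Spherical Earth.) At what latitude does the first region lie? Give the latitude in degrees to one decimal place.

On Mercator, (apparent₁)/(apparent₂) = sec²φ₁ / sec²φ₂ when true areas are equal.
cos²φ₂ / cos²φ₁ = 9.1  ⇒  cos φ₁ = cos 39.5° / √9.1 = 0.7716/3.017 = 0.2558.
φ₁ = arccos(0.2558) ≈ 75.2°.

75.2°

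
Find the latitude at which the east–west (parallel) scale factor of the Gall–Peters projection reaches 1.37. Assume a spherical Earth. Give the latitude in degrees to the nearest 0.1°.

58.9°

Gall–Peters is a cylindrical equal-area projection with standard parallels at ±45°. Cylindrical equal-area (φ₀ = 45°): h = cos φ / cos 45° along meridians, k = cos 45° / cos φ along parallels; h·k = 1.
k = cos φ₀ / cos φ = 1.37  ⇒  cos φ = cos 45° / 1.37 = 0.5161.
φ = arccos(0.5161) ≈ 58.9°.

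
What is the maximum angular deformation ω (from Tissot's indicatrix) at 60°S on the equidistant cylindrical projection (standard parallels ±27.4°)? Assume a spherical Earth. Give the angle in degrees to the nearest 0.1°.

32.5°

In the equirectangular projection with standard parallel φ₀ = 27.4° (x = Rλ cos φ₀, y = Rφ), meridians are true-scale (h = 1) and the parallel scale is k = cos φ₀ / cos φ.
At 60°: h = 1.000, k = 1.776; principal scales a = 1.776, b = 1.000.
sin(ω/2) = (a − b)/(a + b) = 0.7756/2.776 = 0.2794, so ω = 2 arcsin(0.2794) ≈ 32.5°.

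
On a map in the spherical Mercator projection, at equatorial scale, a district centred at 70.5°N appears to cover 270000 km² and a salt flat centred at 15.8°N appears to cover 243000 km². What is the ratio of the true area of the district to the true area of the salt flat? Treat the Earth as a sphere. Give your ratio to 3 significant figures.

0.134

Mercator's areal exaggeration is sec²φ; hence true area = (apparent area) · cos²φ.
True area of district: 270000 × cos²(70.5°) = 270000 × 0.1114 = 30090 km².
True area of salt flat: 243000 × cos²(15.8°) = 243000 × 0.9259 = 225000 km².
Ratio = 30090 / 225000 ≈ 0.134.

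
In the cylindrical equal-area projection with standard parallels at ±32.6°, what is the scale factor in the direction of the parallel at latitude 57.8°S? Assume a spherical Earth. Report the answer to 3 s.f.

1.58

A cylindrical equal-area projection with standard parallel φ₀ has meridian scale h = cos φ / cos φ₀ and parallel scale k = cos φ₀ / cos φ (so areas are preserved, h·k = 1).
k = cos 32.6° / cos 57.8° = 0.8425/0.5329 = 1.581.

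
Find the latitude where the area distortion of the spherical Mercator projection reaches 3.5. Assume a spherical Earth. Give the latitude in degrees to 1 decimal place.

Mercator areal scale is sec²φ.
sec²φ = 3.5  ⇒  cos²φ = 0.2857  ⇒  cos φ = 0.5345.
φ = arccos(0.5345) ≈ 57.7°.

57.7°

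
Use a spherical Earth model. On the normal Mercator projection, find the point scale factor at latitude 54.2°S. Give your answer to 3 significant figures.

1.71

The Mercator projection is conformal; its linear scale factor is the same in every direction and equals sec φ = 1/cos φ.
k = 1/cos 54.2° = 1/0.5850 = 1.710.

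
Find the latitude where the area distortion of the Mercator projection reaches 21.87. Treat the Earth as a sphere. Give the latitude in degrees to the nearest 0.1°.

77.7°

Mercator areal scale is sec²φ.
sec²φ = 21.87  ⇒  cos²φ = 0.04572  ⇒  cos φ = 0.2138.
φ = arccos(0.2138) ≈ 77.7°.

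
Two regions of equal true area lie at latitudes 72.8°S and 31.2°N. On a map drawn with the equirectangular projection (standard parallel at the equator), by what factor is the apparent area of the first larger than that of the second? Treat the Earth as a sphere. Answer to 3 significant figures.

In the plate carrée (x = Rλ, y = Rφ), meridians are true-scale (h = 1) and parallels are stretched by k = sec φ.
Areal scale at 72.8°: h·k = 1.000 × 3.382 = 3.382.
Areal scale at 31.2°: h·k = 1.000 × 1.169 = 1.169.
Ratio = 3.382/1.169 ≈ 2.89.

2.89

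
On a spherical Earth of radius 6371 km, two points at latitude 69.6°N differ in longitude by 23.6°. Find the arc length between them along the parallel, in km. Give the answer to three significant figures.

Arc length along a parallel = R cos φ · Δλ (with Δλ in radians).
= 6371 × cos 69.6° × (23.6° × π/180) = 6371 × 0.3486 × 0.4119 ≈ 915 km.

915 km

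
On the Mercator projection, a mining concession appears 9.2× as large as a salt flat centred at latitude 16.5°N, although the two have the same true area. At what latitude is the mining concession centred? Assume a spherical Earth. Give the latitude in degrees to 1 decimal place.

Mercator areal scale is sec²φ, so apparent-area ratio = sec²φ₁ / sec²φ₂ = cos²φ₂ / cos²φ₁.
cos²φ₂ / cos²φ₁ = 9.2  ⇒  cos φ₁ = cos 16.5° / √9.2 = 0.9588/3.033 = 0.3161.
φ₁ = arccos(0.3161) ≈ 71.6°.

71.6°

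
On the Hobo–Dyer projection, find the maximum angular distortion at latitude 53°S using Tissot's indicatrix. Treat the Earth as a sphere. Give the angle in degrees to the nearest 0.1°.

31.3°

The Hobo–Dyer projection is cylindrical equal-area with φ₀ = 37.5°. A cylindrical equal-area projection with standard parallel φ₀ has meridian scale h = cos φ / cos φ₀ and parallel scale k = cos φ₀ / cos φ (so areas are preserved, h·k = 1).
At 53°: h = 0.7586, k = 1.318; principal scales a = 1.318, b = 0.7586.
sin(ω/2) = (a − b)/(a + b) = 0.5597/2.077 = 0.2695, so ω = 2 arcsin(0.2695) ≈ 31.3°.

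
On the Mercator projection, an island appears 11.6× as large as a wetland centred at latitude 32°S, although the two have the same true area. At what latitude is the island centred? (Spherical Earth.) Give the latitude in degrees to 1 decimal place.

Mercator areal scale is sec²φ, so apparent-area ratio = sec²φ₁ / sec²φ₂ = cos²φ₂ / cos²φ₁.
cos²φ₂ / cos²φ₁ = 11.6  ⇒  cos φ₁ = cos 32° / √11.6 = 0.8480/3.406 = 0.2490.
φ₁ = arccos(0.2490) ≈ 75.6°.

75.6°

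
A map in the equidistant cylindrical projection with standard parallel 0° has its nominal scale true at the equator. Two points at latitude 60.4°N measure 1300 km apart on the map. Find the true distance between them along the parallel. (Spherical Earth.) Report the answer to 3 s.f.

642 km

Plate carrée maps x = Rλ, y = Rφ. The meridian scale is h = 1 and the parallel scale is k = 1/cos φ = sec φ.
Along the parallel at 60.4°, map distances are exaggerated by k = sec 60.4° = 2.025.
True distance = 1300 / 2.025 = 1300 × cos 60.4° ≈ 642 km.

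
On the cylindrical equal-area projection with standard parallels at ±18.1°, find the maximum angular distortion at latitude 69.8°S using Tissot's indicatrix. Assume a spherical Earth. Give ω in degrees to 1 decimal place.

Cylindrical equal-area (φ₀ = 18.1°): h = cos φ / cos 18.1° along meridians, k = cos 18.1° / cos φ along parallels; h·k = 1.
At 69.8°: h = 0.3633, k = 2.753; principal scales a = 2.753, b = 0.3633.
sin(ω/2) = (a − b)/(a + b) = 2.389/3.116 = 0.7668, so ω = 2 arcsin(0.7668) ≈ 100.1°.

100.1°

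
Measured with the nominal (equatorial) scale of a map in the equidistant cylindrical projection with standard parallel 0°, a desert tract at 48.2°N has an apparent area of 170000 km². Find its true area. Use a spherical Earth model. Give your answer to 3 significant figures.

113000 km²

In the plate carrée (x = Rλ, y = Rφ), meridians are true-scale (h = 1) and parallels are stretched by k = sec φ.
Areal scale = h·k = 1 × sec φ; at 48.2°, h = 1.000, k = 1.500, so h·k = 1.500.
True area = apparent / (areal scale) = 170000 / 1.500 ≈ 113000 km².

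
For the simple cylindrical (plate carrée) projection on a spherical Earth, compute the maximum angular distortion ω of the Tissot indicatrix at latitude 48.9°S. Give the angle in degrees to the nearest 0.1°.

In the plate carrée (x = Rλ, y = Rφ), meridians are true-scale (h = 1) and parallels are stretched by k = sec φ.
At 48.9°: h = 1.000, k = 1.521; principal scales a = 1.521, b = 1.000.
sin(ω/2) = (a − b)/(a + b) = 0.5212/2.521 = 0.2067, so ω = 2 arcsin(0.2067) ≈ 23.9°.

23.9°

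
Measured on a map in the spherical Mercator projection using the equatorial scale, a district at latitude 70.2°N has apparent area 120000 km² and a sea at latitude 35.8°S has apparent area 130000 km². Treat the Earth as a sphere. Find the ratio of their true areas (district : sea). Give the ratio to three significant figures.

Mercator's areal exaggeration is sec²φ; hence true area = (apparent area) · cos²φ.
True area of district: 120000 × cos²(70.2°) = 120000 × 0.1147 = 13770 km².
True area of sea: 130000 × cos²(35.8°) = 130000 × 0.6578 = 85520 km².
Ratio = 13770 / 85520 ≈ 0.161.

0.161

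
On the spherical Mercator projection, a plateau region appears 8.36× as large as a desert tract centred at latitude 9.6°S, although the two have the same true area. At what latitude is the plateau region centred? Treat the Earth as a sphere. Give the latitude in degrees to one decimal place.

70.1°

On Mercator, (apparent₁)/(apparent₂) = sec²φ₁ / sec²φ₂ when true areas are equal.
cos²φ₂ / cos²φ₁ = 8.36  ⇒  cos φ₁ = cos 9.6° / √8.36 = 0.9860/2.891 = 0.3410.
φ₁ = arccos(0.3410) ≈ 70.1°.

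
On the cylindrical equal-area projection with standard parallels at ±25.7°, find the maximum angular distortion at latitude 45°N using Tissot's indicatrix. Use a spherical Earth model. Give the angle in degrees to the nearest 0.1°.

27.5°

Cylindrical equal-area (φ₀ = 25.7°): h = cos φ / cos 25.7° along meridians, k = cos 25.7° / cos φ along parallels; h·k = 1.
At 45°: h = 0.7847, k = 1.274; principal scales a = 1.274, b = 0.7847.
sin(ω/2) = (a − b)/(a + b) = 0.4896/2.059 = 0.2378, so ω = 2 arcsin(0.2378) ≈ 27.5°.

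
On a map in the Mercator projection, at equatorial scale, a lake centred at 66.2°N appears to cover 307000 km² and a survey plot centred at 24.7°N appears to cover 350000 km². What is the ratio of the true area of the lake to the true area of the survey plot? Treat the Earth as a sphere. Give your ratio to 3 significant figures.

Mercator's areal exaggeration is sec²φ; hence true area = (apparent area) · cos²φ.
True area of lake: 307000 × cos²(66.2°) = 307000 × 0.1628 = 49990 km².
True area of survey plot: 350000 × cos²(24.7°) = 350000 × 0.8254 = 288900 km².
Ratio = 49990 / 288900 ≈ 0.173.

0.173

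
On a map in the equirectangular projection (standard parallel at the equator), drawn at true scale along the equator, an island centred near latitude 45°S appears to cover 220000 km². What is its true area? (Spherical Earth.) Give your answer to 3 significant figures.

Plate carrée maps x = Rλ, y = Rφ. The meridian scale is h = 1 and the parallel scale is k = 1/cos φ = sec φ.
Areal scale = h·k = 1 × sec φ; at 45°, h = 1.000, k = 1.414, so h·k = 1.414.
True area = apparent / (areal scale) = 220000 / 1.414 ≈ 156000 km².

156000 km²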